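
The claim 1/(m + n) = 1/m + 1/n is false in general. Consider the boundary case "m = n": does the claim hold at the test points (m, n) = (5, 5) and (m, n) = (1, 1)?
At (5, 5): LHS = 1/10 ≠ RHS = 2/5
At (1, 1): LHS = 1/2 ≠ RHS = 2

Answer: No, fails at both test points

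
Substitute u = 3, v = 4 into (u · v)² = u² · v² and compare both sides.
LHS = (3 · 4)² = 144
RHS = 3² · 4² = 144

LHS = RHS: the two sides agree.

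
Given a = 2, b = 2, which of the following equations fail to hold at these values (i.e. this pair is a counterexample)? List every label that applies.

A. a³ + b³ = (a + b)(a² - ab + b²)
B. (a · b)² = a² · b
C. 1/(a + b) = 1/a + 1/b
Evaluating each claim at the given values:
A. LHS = 16, RHS = 16 → holds here (LHS = RHS)
B. LHS = 16, RHS = 8 → fails here (LHS ≠ RHS)
C. LHS = 1/4, RHS = 1 → fails here (LHS ≠ RHS)

Answer: B, C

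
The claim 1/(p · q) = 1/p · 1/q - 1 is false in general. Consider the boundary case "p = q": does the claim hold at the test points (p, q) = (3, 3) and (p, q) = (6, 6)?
At (3, 3): LHS = 1/9 ≠ RHS = -8/9
At (6, 6): LHS = 1/36 ≠ RHS = -35/36

Answer: No, fails at both test points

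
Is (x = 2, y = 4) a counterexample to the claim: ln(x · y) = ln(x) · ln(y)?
Yes

Substituting x = 2, y = 4:
LHS = ln(2 · 4) = ln(8) ≈ 2.079
RHS = ln(2) · ln(4) ≈ 0.9609

Since LHS ≠ RHS, this pair disproves the claim.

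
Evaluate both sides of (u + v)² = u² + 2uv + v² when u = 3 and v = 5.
LHS = (3 + 5)² = 64
RHS = 3² + 2·3·5 + 5² = 64

LHS = RHS: the two sides agree.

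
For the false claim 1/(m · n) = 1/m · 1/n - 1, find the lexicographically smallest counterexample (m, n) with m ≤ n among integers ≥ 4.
(m, n) = (4, 4)

Substituting (4, 4) into the claim:
LHS = 1/(4 · 4) = 1/16
RHS = 1/4 · 1/4 - 1 = -15/16

Since LHS ≠ RHS, this pair disproves the claim, and no lexicographically smaller pair (m ≤ n, integers ≥ 4) does.

For instance (6, 7) is also a counterexample (LHS = 1/42, RHS = -41/42), but it's lexicographically larger.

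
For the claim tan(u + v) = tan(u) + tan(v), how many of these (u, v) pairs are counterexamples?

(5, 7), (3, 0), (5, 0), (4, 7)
2

Testing each pair:
(5, 7): LHS = tan(12) ≈ -0.6359, RHS = tan(5) + tan(7) ≈ -2.509 → counterexample
(3, 0): LHS = tan(3) ≈ -0.1425, RHS = tan(3) ≈ -0.1425 → satisfies claim
(5, 0): LHS = tan(5) ≈ -3.381, RHS = tan(5) ≈ -3.381 → satisfies claim
(4, 7): LHS = tan(11) ≈ -226, RHS = tan(7) + tan(4) ≈ 2.029 → counterexample

That makes 2 counterexamples.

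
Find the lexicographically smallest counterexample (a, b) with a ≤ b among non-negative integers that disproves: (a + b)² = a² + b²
(a, b) = (1, 1)

At (0, 7): both sides equal 49, so it holds there.

Substituting (1, 1) into the claim:
LHS = (1 + 1)² = 4
RHS = 1² + 1² = 2

Since LHS ≠ RHS, this pair disproves the claim, and no lexicographically smaller pair (a ≤ b, non-negative integers) does.

For instance (1, 7) is also a counterexample (LHS = 64, RHS = 50), but it's lexicographically larger.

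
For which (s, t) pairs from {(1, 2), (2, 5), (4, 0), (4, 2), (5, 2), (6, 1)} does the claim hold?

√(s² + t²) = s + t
Testing each pair:
(1, 2): LHS = √(5) ≈ 2.236, RHS = 3 → fails
(2, 5): LHS = √(29) ≈ 5.385, RHS = 7 → fails
(4, 0): LHS = 4, RHS = 4 → holds
(4, 2): LHS = 2·√(5) ≈ 4.472, RHS = 6 → fails
(5, 2): LHS = √(29) ≈ 5.385, RHS = 7 → fails
(6, 1): LHS = √(37) ≈ 6.083, RHS = 7 → fails

1 of 6 pairs satisfies the claim.

Answer: (4, 0)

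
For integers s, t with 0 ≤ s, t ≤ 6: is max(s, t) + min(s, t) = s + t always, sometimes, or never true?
The identity holds for every pair in the range. For instance at (s, t) = (1, 5): both sides equal 6.

Answer: Always true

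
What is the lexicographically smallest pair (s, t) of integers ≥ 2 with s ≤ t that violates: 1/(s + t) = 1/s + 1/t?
Substituting (2, 2) into the claim:
LHS = 1/(2 + 2) = 1/4
RHS = 1/2 + 1/2 = 1

Since LHS ≠ RHS, this pair disproves the claim, and no lexicographically smaller pair (s ≤ t, integers ≥ 2) does.

For instance (6, 7) is also a counterexample (LHS = 1/13, RHS = 13/42), but it's lexicographically larger.

Answer: (s, t) = (2, 2)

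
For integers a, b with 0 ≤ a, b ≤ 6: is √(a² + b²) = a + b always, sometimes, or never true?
It holds at (a, b) = (4, 0) (both sides equal 4), but fails at (a, b) = (4, 6) (LHS = 2·√(13) ≈ 7.211, RHS = 10).

Answer: Sometimes true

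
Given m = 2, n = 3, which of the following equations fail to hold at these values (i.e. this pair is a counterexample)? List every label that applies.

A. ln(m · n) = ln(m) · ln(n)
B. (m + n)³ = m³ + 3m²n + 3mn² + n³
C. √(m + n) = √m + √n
Evaluating each claim at the given values:
A. LHS = ln(6) ≈ 1.792, RHS = ln(2)·ln(3) ≈ 0.7615 → fails here (LHS ≠ RHS)
B. LHS = 125, RHS = 125 → holds here (LHS = RHS)
C. LHS = √(5) ≈ 2.236, RHS = √(2) + √(3) ≈ 3.146 → fails here (LHS ≠ RHS)

Answer: A, C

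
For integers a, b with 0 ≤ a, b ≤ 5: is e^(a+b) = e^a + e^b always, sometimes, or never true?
Never true

The claim fails for every pair in the range. For instance at (a, b) = (2, 4): LHS = e^6 ≈ 403.4, RHS = e^2 + e^4 ≈ 61.99.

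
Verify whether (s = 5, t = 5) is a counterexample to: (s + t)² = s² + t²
Yes

Substituting s = 5, t = 5:
LHS = (5 + 5)² = 100
RHS = 5² + 5² = 50

Since LHS ≠ RHS, this pair disproves the claim.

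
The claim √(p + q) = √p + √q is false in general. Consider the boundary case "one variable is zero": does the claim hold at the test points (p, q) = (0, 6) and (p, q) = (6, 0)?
Yes, holds at both test points

At (0, 6): LHS = √(6) ≈ 2.449, RHS = √(6) ≈ 2.449 → equal
At (6, 0): LHS = √(6) ≈ 2.449, RHS = √(6) ≈ 2.449 → equal

So the claim does hold at both of these boundary points, even though it is not an identity.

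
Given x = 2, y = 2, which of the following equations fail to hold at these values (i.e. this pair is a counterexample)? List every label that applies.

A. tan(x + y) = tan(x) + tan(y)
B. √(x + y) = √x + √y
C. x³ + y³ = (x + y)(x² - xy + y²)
A, B

Evaluating each claim at the given values:
A. LHS = tan(4) ≈ 1.158, RHS = 2·tan(2) ≈ -4.37 → fails here (LHS ≠ RHS)
B. LHS = 2, RHS = 2·√(2) ≈ 2.828 → fails here (LHS ≠ RHS)
C. LHS = 16, RHS = 16 → holds here (LHS = RHS)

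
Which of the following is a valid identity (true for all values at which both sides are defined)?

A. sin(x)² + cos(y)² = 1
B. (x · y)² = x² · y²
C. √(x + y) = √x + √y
B

A: fails at (3, 4) — LHS = sin(3)² + cos(4)² ≈ 0.4472, RHS = 1.
B: holds — e.g. at (2, 3), both sides equal 36.
C: fails at (6, 7) — LHS = √(13) ≈ 3.606, RHS = √(6) + √(7) ≈ 5.095.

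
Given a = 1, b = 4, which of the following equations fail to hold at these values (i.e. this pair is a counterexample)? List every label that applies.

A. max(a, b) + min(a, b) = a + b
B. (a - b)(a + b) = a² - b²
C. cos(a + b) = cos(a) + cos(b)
Evaluating each claim at the given values:
A. LHS = 5, RHS = 5 → holds here (LHS = RHS)
B. LHS = -15, RHS = -15 → holds here (LHS = RHS)
C. LHS = cos(5) ≈ 0.2837, RHS = cos(4) + cos(1) ≈ -0.1133 → fails here (LHS ≠ RHS)

Answer: C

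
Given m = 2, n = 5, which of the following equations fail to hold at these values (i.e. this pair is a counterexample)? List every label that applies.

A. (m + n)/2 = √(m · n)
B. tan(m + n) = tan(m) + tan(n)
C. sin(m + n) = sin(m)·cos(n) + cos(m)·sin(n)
Evaluating each claim at the given values:
A. LHS = 7/2, RHS = √(10) ≈ 3.162 → fails here (LHS ≠ RHS)
B. LHS = tan(7) ≈ 0.8714, RHS = tan(5) + tan(2) ≈ -5.566 → fails here (LHS ≠ RHS)
C. LHS = sin(7) ≈ 0.657, RHS = sin(2)·cos(5) + sin(5)·cos(2) ≈ 0.657 → holds here (LHS = RHS)

Answer: A, B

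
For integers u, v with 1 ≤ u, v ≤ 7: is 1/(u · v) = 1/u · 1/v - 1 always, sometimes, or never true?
The claim fails for every pair in the range. For instance at (u, v) = (1, 2): LHS = 1/2, RHS = -1/2.

Answer: Never true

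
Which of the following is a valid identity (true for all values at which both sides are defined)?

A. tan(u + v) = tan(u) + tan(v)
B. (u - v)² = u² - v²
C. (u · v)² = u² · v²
A: fails at (2, 5) — LHS = tan(7) ≈ 0.8714, RHS = tan(5) + tan(2) ≈ -5.566.
B: fails at (1, 2) — LHS = 1, RHS = -3.
C: holds — e.g. at (1, 4), both sides equal 16.

Answer: C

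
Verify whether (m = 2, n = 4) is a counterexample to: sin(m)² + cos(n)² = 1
Substituting m = 2, n = 4:
LHS = sin(2)² + cos(4)² ≈ 1.254
RHS = 1

Since LHS ≠ RHS, this pair disproves the claim.

Answer: Yes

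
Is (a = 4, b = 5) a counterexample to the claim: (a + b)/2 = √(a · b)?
Yes

Substituting a = 4, b = 5:
LHS = (4 + 5)/2 = 9/2
RHS = √(4 · 5) = 2·√(5) ≈ 4.472

Since LHS ≠ RHS, this pair disproves the claim.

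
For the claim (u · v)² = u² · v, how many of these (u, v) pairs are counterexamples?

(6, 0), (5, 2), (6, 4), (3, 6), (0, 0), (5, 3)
Testing each pair:
(6, 0): LHS = 0, RHS = 0 → satisfies claim
(5, 2): LHS = 100, RHS = 50 → counterexample
(6, 4): LHS = 576, RHS = 144 → counterexample
(3, 6): LHS = 324, RHS = 54 → counterexample
(0, 0): LHS = 0, RHS = 0 → satisfies claim
(5, 3): LHS = 225, RHS = 75 → counterexample

That makes 4 counterexamples.

Answer: 4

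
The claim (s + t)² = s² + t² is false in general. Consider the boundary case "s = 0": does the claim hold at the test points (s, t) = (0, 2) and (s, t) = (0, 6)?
Yes, holds at both test points

At (0, 2): LHS = 4, RHS = 4 → equal
At (0, 6): LHS = 36, RHS = 36 → equal

So the claim does hold at both of these boundary points, even though it is not an identity.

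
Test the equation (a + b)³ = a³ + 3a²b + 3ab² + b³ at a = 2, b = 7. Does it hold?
Substituting a = 2, b = 7:

LHS = (2 + 7)³ = 729
RHS = 2³ + 3·2²·7 + 3·2·7² + 7³ = 729

LHS = RHS, so the equation holds at this point.

Answer: Holds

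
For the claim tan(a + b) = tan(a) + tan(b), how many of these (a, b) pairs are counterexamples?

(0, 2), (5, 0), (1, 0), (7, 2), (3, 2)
2

Testing each pair:
(0, 2): LHS = tan(2) ≈ -2.185, RHS = tan(2) ≈ -2.185 → satisfies claim
(5, 0): LHS = tan(5) ≈ -3.381, RHS = tan(5) ≈ -3.381 → satisfies claim
(1, 0): LHS = tan(1) ≈ 1.557, RHS = tan(1) ≈ 1.557 → satisfies claim
(7, 2): LHS = tan(9) ≈ -0.4523, RHS = tan(2) + tan(7) ≈ -1.314 → counterexample
(3, 2): LHS = tan(5) ≈ -3.381, RHS = tan(2) + tan(3) ≈ -2.328 → counterexample

That makes 2 counterexamples.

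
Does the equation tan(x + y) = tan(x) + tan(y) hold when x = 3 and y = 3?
Fails

Substituting x = 3, y = 3:

LHS = tan(3 + 3) = tan(6) ≈ -0.291
RHS = tan(3) + tan(3) = 2·tan(3) ≈ -0.2851

LHS ≠ RHS, so the equation does not hold at this point.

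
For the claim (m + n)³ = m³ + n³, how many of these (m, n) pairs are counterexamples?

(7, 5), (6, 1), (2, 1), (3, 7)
4

Testing each pair:
(7, 5): LHS = 1728, RHS = 468 → counterexample
(6, 1): LHS = 343, RHS = 217 → counterexample
(2, 1): LHS = 27, RHS = 9 → counterexample
(3, 7): LHS = 1000, RHS = 370 → counterexample

That makes 4 counterexamples.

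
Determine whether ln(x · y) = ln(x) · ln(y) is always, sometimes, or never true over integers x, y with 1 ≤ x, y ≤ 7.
Sometimes true

It holds at (x, y) = (1, 1) (both sides equal 0), but fails at (x, y) = (5, 6) (LHS = ln(30) ≈ 3.401, RHS = ln(5)·ln(6) ≈ 2.884).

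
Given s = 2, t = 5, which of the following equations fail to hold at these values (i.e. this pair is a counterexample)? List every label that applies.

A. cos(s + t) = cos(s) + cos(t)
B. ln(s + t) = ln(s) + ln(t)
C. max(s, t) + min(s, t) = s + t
Evaluating each claim at the given values:
A. LHS = cos(7) ≈ 0.7539, RHS = cos(2) + cos(5) ≈ -0.1325 → fails here (LHS ≠ RHS)
B. LHS = ln(7) ≈ 1.946, RHS = ln(2) + ln(5) ≈ 2.303 → fails here (LHS ≠ RHS)
C. LHS = 7, RHS = 7 → holds here (LHS = RHS)

Answer: A, B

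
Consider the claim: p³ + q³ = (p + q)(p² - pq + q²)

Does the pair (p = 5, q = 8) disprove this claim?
Substituting p = 5, q = 8:
LHS = 5³ + 8³ = 637
RHS = (5 + 8)(5² - 5·8 + 8²) = 637

The sides agree, so this pair does not disprove the claim.

Answer: No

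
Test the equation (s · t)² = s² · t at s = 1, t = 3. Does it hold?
Fails

Substituting s = 1, t = 3:

LHS = (1 · 3)² = 9
RHS = 1² · 3 = 3

LHS ≠ RHS, so the equation does not hold at this point.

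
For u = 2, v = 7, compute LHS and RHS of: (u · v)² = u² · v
LHS = (2 · 7)² = 196
RHS = 2² · 7 = 28

LHS ≠ RHS, so the equation does not hold here.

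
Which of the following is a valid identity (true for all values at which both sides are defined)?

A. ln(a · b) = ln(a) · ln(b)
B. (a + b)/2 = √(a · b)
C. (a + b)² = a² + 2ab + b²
A: fails at (6, 7) — LHS = ln(42) ≈ 3.738, RHS = ln(6)·ln(7) ≈ 3.487.
B: fails at (5, 8) — LHS = 13/2, RHS = 2·√(10) ≈ 6.325.
C: holds — e.g. at (2, 5), both sides equal 49.

Answer: C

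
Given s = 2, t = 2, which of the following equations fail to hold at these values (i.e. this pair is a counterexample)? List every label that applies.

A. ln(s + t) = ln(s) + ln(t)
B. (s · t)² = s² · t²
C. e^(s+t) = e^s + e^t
Evaluating each claim at the given values:
A. LHS = ln(4) ≈ 1.386, RHS = 2·ln(2) ≈ 1.386 → holds here (LHS = RHS)
B. LHS = 16, RHS = 16 → holds here (LHS = RHS)
C. LHS = e^4 ≈ 54.6, RHS = 2·e^2 ≈ 14.78 → fails here (LHS ≠ RHS)

Answer: C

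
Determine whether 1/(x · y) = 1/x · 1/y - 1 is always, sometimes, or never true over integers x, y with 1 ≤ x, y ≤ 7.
The claim fails for every pair in the range. For instance at (x, y) = (3, 1): LHS = 1/3, RHS = -2/3.

Answer: Never true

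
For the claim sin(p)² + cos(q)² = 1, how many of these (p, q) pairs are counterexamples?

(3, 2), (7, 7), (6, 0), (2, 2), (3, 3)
Testing each pair:
(3, 2): LHS = sin(3)² + cos(2)² ≈ 0.1931, RHS = 1 → counterexample
(7, 7): LHS = sin(7)² + cos(7)² = 1, RHS = 1 → satisfies claim
(6, 0): LHS = sin(6)² + 1 ≈ 1.078, RHS = 1 → counterexample
(2, 2): LHS = cos(2)² + sin(2)² = 1, RHS = 1 → satisfies claim
(3, 3): LHS = sin(3)² + cos(3)² = 1, RHS = 1 → satisfies claim

That makes 2 counterexamples.

Answer: 2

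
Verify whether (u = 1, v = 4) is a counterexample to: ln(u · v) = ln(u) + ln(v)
No

Substituting u = 1, v = 4:
LHS = ln(1 · 4) = ln(4) ≈ 1.386
RHS = ln(1) + ln(4) = ln(4) ≈ 1.386

The sides agree, so this pair does not disprove the claim.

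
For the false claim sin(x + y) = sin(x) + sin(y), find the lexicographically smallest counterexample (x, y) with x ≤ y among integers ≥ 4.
Substituting (4, 4) into the claim:
LHS = sin(4 + 4) = sin(8) ≈ 0.9894
RHS = sin(4) + sin(4) = 2·sin(4) ≈ -1.514

Since LHS ≠ RHS, this pair disproves the claim, and no lexicographically smaller pair (x ≤ y, integers ≥ 4) does.

For instance (5, 11) is also a counterexample (LHS = sin(16) ≈ -0.2879, RHS = sin(11) + sin(5) ≈ -1.959), but it's lexicographically larger.

Answer: (x, y) = (4, 4)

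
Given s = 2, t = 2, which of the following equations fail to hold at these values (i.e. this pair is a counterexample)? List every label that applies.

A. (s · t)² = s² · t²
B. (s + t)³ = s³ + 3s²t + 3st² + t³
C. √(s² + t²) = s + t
Evaluating each claim at the given values:
A. LHS = 16, RHS = 16 → holds here (LHS = RHS)
B. LHS = 64, RHS = 64 → holds here (LHS = RHS)
C. LHS = 2·√(2) ≈ 2.828, RHS = 4 → fails here (LHS ≠ RHS)

Answer: C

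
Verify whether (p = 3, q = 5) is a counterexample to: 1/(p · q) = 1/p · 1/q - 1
Substituting p = 3, q = 5:
LHS = 1/(3 · 5) = 1/15
RHS = 1/3 · 1/5 - 1 = -14/15

Since LHS ≠ RHS, this pair disproves the claim.

Answer: Yes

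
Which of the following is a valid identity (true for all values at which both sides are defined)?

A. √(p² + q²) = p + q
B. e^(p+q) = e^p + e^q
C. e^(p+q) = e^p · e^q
C

A: fails at (1, 4) — LHS = √(17) ≈ 4.123, RHS = 5.
B: fails at (1, 4) — LHS = e^5 ≈ 148.4, RHS = e + e^4 ≈ 57.32.
C: holds — e.g. at (0, 1), both sides equal e ≈ 2.718.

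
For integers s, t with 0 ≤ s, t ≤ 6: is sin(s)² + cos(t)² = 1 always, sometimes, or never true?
Sometimes true

It holds at (s, t) = (6, 6) (both sides equal 1), but fails at (s, t) = (1, 0) (LHS = sin(1)² + 1 ≈ 1.708, RHS = 1).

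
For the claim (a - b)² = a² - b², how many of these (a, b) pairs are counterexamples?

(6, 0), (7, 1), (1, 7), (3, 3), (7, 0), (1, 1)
Testing each pair:
(6, 0): LHS = 36, RHS = 36 → satisfies claim
(7, 1): LHS = 36, RHS = 48 → counterexample
(1, 7): LHS = 36, RHS = -48 → counterexample
(3, 3): LHS = 0, RHS = 0 → satisfies claim
(7, 0): LHS = 49, RHS = 49 → satisfies claim
(1, 1): LHS = 0, RHS = 0 → satisfies claim

That makes 2 counterexamples.

Answer: 2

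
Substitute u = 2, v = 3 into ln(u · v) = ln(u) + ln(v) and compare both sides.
LHS = ln(2 · 3) = ln(6) ≈ 1.792
RHS = ln(2) + ln(3) ≈ 1.792

LHS = RHS: the two sides agree.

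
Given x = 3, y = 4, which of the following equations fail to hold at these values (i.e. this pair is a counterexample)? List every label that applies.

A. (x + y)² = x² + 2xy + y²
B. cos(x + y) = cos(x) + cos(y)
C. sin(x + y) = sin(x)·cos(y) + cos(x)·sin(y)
Evaluating each claim at the given values:
A. LHS = 49, RHS = 49 → holds here (LHS = RHS)
B. LHS = cos(7) ≈ 0.7539, RHS = cos(3) + cos(4) ≈ -1.644 → fails here (LHS ≠ RHS)
C. LHS = sin(7) ≈ 0.657, RHS = sin(3)·cos(4) + sin(4)·cos(3) ≈ 0.657 → holds here (LHS = RHS)

Answer: B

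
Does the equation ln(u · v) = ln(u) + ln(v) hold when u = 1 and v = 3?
Holds

Substituting u = 1, v = 3:

LHS = ln(1 · 3) = ln(3) ≈ 1.099
RHS = ln(1) + ln(3) = ln(3) ≈ 1.099

LHS = RHS, so the equation holds at this point.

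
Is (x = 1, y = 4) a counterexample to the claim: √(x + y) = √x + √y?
Yes

Substituting x = 1, y = 4:
LHS = √(1 + 4) = √(5) ≈ 2.236
RHS = √1 + √4 = 3

Since LHS ≠ RHS, this pair disproves the claim.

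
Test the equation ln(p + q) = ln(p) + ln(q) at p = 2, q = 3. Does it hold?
Substituting p = 2, q = 3:

LHS = ln(2 + 3) = ln(5) ≈ 1.609
RHS = ln(2) + ln(3) ≈ 1.792

LHS ≠ RHS, so the equation does not hold at this point.

Answer: Fails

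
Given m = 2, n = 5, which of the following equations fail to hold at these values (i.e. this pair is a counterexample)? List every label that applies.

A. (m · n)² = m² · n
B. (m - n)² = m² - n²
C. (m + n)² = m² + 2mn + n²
Evaluating each claim at the given values:
A. LHS = 100, RHS = 20 → fails here (LHS ≠ RHS)
B. LHS = 9, RHS = -21 → fails here (LHS ≠ RHS)
C. LHS = 49, RHS = 49 → holds here (LHS = RHS)

Answer: A, B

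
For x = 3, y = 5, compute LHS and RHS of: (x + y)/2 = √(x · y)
LHS = (3 + 5)/2 = 4
RHS = √(3 · 5) = √(15) ≈ 3.873

LHS ≠ RHS (they differ by about 0.127), so the equation does not hold here.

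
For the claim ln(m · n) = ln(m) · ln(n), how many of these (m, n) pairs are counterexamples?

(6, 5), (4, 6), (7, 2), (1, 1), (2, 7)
Testing each pair:
(6, 5): LHS = ln(30) ≈ 3.401, RHS = ln(5)·ln(6) ≈ 2.884 → counterexample
(4, 6): LHS = ln(24) ≈ 3.178, RHS = ln(4)·ln(6) ≈ 2.484 → counterexample
(7, 2): LHS = ln(14) ≈ 2.639, RHS = ln(2)·ln(7) ≈ 1.349 → counterexample
(1, 1): LHS = 0, RHS = 0 → satisfies claim
(2, 7): LHS = ln(14) ≈ 2.639, RHS = ln(2)·ln(7) ≈ 1.349 → counterexample

That makes 4 counterexamples.

Answer: 4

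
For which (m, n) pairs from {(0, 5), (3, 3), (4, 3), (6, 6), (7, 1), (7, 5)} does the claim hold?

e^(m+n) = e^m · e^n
Testing each pair:
(0, 5): LHS = e^5 ≈ 148.4, RHS = e^5 ≈ 148.4 → holds
(3, 3): LHS = e^6 ≈ 403.4, RHS = e^6 ≈ 403.4 → holds
(4, 3): LHS = e^7 ≈ 1097, RHS = e^7 ≈ 1097 → holds
(6, 6): LHS = e^12 ≈ 162754.8, RHS = e^12 ≈ 162754.8 → holds
(7, 1): LHS = e^8 ≈ 2981, RHS = e^8 ≈ 2981 → holds
(7, 5): LHS = e^12 ≈ 162754.8, RHS = e^12 ≈ 162754.8 → holds

Every pair satisfies the claim.

Answer: All pairs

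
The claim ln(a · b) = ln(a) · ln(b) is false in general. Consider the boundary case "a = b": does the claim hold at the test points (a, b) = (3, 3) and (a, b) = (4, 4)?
At (3, 3): LHS = ln(9) ≈ 2.197 ≠ RHS = ln(3)² ≈ 1.207
At (4, 4): LHS = ln(16) ≈ 2.773 ≠ RHS = ln(4)² ≈ 1.922

Answer: No, fails at both test points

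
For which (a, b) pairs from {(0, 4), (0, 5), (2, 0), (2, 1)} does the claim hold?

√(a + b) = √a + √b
Testing each pair:
(0, 4): LHS = 2, RHS = 2 → holds
(0, 5): LHS = √(5) ≈ 2.236, RHS = √(5) ≈ 2.236 → holds
(2, 0): LHS = √(2) ≈ 1.414, RHS = √(2) ≈ 1.414 → holds
(2, 1): LHS = √(3) ≈ 1.732, RHS = 1 + √(2) ≈ 2.414 → fails

3 of 4 pairs satisfy the claim.

Answer: (0, 4), (0, 5), (2, 0)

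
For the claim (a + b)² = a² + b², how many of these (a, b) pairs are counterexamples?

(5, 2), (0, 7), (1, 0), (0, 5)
1

Testing each pair:
(5, 2): LHS = 49, RHS = 29 → counterexample
(0, 7): LHS = 49, RHS = 49 → satisfies claim
(1, 0): LHS = 1, RHS = 1 → satisfies claim
(0, 5): LHS = 25, RHS = 25 → satisfies claim

That makes 1 counterexample.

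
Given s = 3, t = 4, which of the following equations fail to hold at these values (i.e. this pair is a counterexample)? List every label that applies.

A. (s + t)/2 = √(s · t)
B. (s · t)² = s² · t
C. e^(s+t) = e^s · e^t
Evaluating each claim at the given values:
A. LHS = 7/2, RHS = 2·√(3) ≈ 3.464 → fails here (LHS ≠ RHS)
B. LHS = 144, RHS = 36 → fails here (LHS ≠ RHS)
C. LHS = e^7 ≈ 1097, RHS = e^7 ≈ 1097 → holds here (LHS = RHS)

Answer: A, B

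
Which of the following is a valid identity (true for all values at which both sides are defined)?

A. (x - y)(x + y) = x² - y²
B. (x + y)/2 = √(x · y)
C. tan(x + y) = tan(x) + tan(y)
A: holds — e.g. at (3, 4), both sides equal -7.
B: fails at (4, 5) — LHS = 9/2, RHS = 2·√(5) ≈ 4.472.
C: fails at (1, 5) — LHS = tan(6) ≈ -0.291, RHS = tan(5) + tan(1) ≈ -1.823.

Answer: A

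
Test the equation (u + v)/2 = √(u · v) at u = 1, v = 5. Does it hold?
Fails

Substituting u = 1, v = 5:

LHS = (1 + 5)/2 = 3
RHS = √(1 · 5) = √(5) ≈ 2.236

LHS ≠ RHS, so the equation does not hold at this point.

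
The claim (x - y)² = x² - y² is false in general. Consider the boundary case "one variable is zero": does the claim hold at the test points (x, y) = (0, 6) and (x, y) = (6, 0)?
At (0, 6): LHS = 36 ≠ RHS = -36
At (6, 0): LHS = 36, RHS = 36 → equal

Answer: Only at (6, 0)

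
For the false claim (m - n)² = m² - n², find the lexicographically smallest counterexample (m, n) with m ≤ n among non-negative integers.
Substituting (0, 1) into the claim:
LHS = (0 - 1)² = 1
RHS = 0² - 1² = -1

Since LHS ≠ RHS, this pair disproves the claim, and no lexicographically smaller pair (m ≤ n, non-negative integers) does.

For instance (4, 6) is also a counterexample (LHS = 4, RHS = -20), but it's lexicographically larger.

Answer: (m, n) = (0, 1)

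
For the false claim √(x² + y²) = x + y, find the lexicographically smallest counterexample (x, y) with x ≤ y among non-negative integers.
(x, y) = (1, 1)

At (0, 0): both sides equal 0, so it holds there.

Substituting (1, 1) into the claim:
LHS = √(1² + 1²) = √(2) ≈ 1.414
RHS = 1 + 1 = 2

Since LHS ≠ RHS, this pair disproves the claim, and no lexicographically smaller pair (x ≤ y, non-negative integers) does.

For instance (4, 5) is also a counterexample (LHS = √(41) ≈ 6.403, RHS = 9), but it's lexicographically larger.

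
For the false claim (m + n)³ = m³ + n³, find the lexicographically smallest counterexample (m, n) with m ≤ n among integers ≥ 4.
(m, n) = (4, 4)

Substituting (4, 4) into the claim:
LHS = (4 + 4)³ = 512
RHS = 4³ + 4³ = 128

Since LHS ≠ RHS, this pair disproves the claim, and no lexicographically smaller pair (m ≤ n, integers ≥ 4) does.

For instance (9, 9) is also a counterexample (LHS = 5832, RHS = 1458), but it's lexicographically larger.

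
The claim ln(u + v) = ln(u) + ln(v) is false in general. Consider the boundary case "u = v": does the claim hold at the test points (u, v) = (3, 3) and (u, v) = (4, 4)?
No, fails at both test points

At (3, 3): LHS = ln(6) ≈ 1.792 ≠ RHS = 2·ln(3) ≈ 2.197
At (4, 4): LHS = ln(8) ≈ 2.079 ≠ RHS = 2·ln(4) ≈ 2.773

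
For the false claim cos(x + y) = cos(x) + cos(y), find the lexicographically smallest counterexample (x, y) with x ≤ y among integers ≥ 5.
(x, y) = (5, 5)

Substituting (5, 5) into the claim:
LHS = cos(5 + 5) = cos(10) ≈ -0.8391
RHS = cos(5) + cos(5) = 2·cos(5) ≈ 0.5673

Since LHS ≠ RHS, this pair disproves the claim, and no lexicographically smaller pair (x ≤ y, integers ≥ 5) does.

For instance (5, 10) is also a counterexample (LHS = cos(15) ≈ -0.7597, RHS = cos(10) + cos(5) ≈ -0.5554), but it's lexicographically larger.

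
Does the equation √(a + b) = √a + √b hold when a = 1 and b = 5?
Fails

Substituting a = 1, b = 5:

LHS = √(1 + 5) = √(6) ≈ 2.449
RHS = √1 + √5 = 1 + √(5) ≈ 3.236

LHS ≠ RHS, so the equation does not hold at this point.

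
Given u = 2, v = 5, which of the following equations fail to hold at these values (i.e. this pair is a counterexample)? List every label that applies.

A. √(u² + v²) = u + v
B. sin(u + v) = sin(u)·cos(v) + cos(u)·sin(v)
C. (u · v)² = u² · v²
A

Evaluating each claim at the given values:
A. LHS = √(29) ≈ 5.385, RHS = 7 → fails here (LHS ≠ RHS)
B. LHS = sin(7) ≈ 0.657, RHS = sin(2)·cos(5) + sin(5)·cos(2) ≈ 0.657 → holds here (LHS = RHS)
C. LHS = 100, RHS = 100 → holds here (LHS = RHS)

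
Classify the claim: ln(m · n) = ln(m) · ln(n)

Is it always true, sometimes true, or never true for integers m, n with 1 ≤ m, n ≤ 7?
It holds at (m, n) = (1, 1) (both sides equal 0), but fails at (m, n) = (5, 7) (LHS = ln(35) ≈ 3.555, RHS = ln(5)·ln(7) ≈ 3.132).

Answer: Sometimes true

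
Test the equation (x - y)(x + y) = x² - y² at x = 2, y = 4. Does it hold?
Substituting x = 2, y = 4:

LHS = (2 - 4)(2 + 4) = -12
RHS = 2² - 4² = -12

LHS = RHS, so the equation holds at this point.

Answer: Holds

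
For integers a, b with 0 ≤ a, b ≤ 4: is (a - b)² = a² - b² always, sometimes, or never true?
It holds at (a, b) = (3, 0) (both sides equal 9), but fails at (a, b) = (0, 1) (LHS = 1, RHS = -1).

Answer: Sometimes true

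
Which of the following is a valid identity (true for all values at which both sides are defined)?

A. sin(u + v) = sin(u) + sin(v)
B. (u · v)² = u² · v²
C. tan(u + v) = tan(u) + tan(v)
A: fails at (3, 7) — LHS = sin(10) ≈ -0.544, RHS = sin(3) + sin(7) ≈ 0.7981.
B: holds — e.g. at (6, 7), both sides equal 1764.
C: fails at (4, 5) — LHS = tan(9) ≈ -0.4523, RHS = tan(5) + tan(4) ≈ -2.223.

Answer: B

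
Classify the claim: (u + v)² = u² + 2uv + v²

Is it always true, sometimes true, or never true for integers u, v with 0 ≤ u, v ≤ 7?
The identity holds for every pair in the range. For instance at (u, v) = (0, 4): both sides equal 16.

Answer: Always true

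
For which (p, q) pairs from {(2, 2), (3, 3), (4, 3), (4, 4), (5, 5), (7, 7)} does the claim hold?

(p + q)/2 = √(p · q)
Testing each pair:
(2, 2): LHS = 2, RHS = 2 → holds
(3, 3): LHS = 3, RHS = 3 → holds
(4, 3): LHS = 7/2, RHS = 2·√(3) ≈ 3.464 → fails
(4, 4): LHS = 4, RHS = 4 → holds
(5, 5): LHS = 5, RHS = 5 → holds
(7, 7): LHS = 7, RHS = 7 → holds

5 of 6 pairs satisfy the claim.

Answer: (2, 2), (3, 3), (4, 4), (5, 5), (7, 7)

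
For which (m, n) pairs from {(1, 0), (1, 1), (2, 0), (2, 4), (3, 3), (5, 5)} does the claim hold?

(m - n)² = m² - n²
Testing each pair:
(1, 0): LHS = 1, RHS = 1 → holds
(1, 1): LHS = 0, RHS = 0 → holds
(2, 0): LHS = 4, RHS = 4 → holds
(2, 4): LHS = 4, RHS = -12 → fails
(3, 3): LHS = 0, RHS = 0 → holds
(5, 5): LHS = 0, RHS = 0 → holds

5 of 6 pairs satisfy the claim.

Answer: (1, 0), (1, 1), (2, 0), (3, 3), (5, 5)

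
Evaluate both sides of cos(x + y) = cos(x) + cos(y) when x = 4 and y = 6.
LHS = cos(4 + 6) = cos(10) ≈ -0.8391
RHS = cos(4) + cos(6) ≈ 0.3065

LHS ≠ RHS (they differ by about 1.146), so the equation does not hold here.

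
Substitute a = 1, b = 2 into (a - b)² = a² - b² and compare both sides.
LHS = (1 - 2)² = 1
RHS = 1² - 2² = -3

LHS ≠ RHS, so the equation does not hold here.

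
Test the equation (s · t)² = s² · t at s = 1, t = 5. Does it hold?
Fails

Substituting s = 1, t = 5:

LHS = (1 · 5)² = 25
RHS = 1² · 5 = 5

LHS ≠ RHS, so the equation does not hold at this point.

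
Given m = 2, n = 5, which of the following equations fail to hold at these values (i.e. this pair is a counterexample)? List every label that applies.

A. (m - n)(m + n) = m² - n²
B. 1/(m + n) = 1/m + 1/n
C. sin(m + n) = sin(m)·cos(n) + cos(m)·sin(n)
B

Evaluating each claim at the given values:
A. LHS = -21, RHS = -21 → holds here (LHS = RHS)
B. LHS = 1/7, RHS = 7/10 → fails here (LHS ≠ RHS)
C. LHS = sin(7) ≈ 0.657, RHS = sin(2)·cos(5) + sin(5)·cos(2) ≈ 0.657 → holds here (LHS = RHS)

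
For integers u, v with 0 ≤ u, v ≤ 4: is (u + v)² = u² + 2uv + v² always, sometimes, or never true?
The identity holds for every pair in the range. For instance at (u, v) = (0, 4): both sides equal 16.

Answer: Always true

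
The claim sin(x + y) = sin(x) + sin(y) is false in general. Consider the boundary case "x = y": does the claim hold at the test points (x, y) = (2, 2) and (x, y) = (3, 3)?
No, fails at both test points

At (2, 2): LHS = sin(4) ≈ -0.7568 ≠ RHS = 2·sin(2) ≈ 1.819
At (3, 3): LHS = sin(6) ≈ -0.2794 ≠ RHS = 2·sin(3) ≈ 0.2822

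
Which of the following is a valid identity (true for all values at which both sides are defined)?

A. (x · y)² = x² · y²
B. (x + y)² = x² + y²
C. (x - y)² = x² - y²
A

A: holds — e.g. at (4, 6), both sides equal 576.
B: fails at (3, 4) — LHS = 49, RHS = 25.
C: fails at (1, 3) — LHS = 4, RHS = -8.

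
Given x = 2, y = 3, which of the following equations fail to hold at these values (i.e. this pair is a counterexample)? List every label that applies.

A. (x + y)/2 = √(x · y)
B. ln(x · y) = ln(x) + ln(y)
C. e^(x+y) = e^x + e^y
Evaluating each claim at the given values:
A. LHS = 5/2, RHS = √(6) ≈ 2.449 → fails here (LHS ≠ RHS)
B. LHS = ln(6) ≈ 1.792, RHS = ln(2) + ln(3) ≈ 1.792 → holds here (LHS = RHS)
C. LHS = e^5 ≈ 148.4, RHS = e^2 + e^3 ≈ 27.47 → fails here (LHS ≠ RHS)

Answer: A, C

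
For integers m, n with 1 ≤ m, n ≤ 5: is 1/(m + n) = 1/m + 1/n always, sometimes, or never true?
The claim fails for every pair in the range. For instance at (m, n) = (2, 3): LHS = 1/5, RHS = 5/6.

Answer: Never true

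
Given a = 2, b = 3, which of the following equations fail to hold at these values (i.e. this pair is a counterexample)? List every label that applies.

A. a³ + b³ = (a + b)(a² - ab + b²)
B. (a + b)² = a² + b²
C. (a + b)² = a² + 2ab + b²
Evaluating each claim at the given values:
A. LHS = 35, RHS = 35 → holds here (LHS = RHS)
B. LHS = 25, RHS = 13 → fails here (LHS ≠ RHS)
C. LHS = 25, RHS = 25 → holds here (LHS = RHS)

Answer: B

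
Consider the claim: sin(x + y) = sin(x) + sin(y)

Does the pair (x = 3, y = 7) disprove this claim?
Yes

Substituting x = 3, y = 7:
LHS = sin(3 + 7) = sin(10) ≈ -0.544
RHS = sin(3) + sin(7) ≈ 0.7981

Since LHS ≠ RHS, this pair disproves the claim.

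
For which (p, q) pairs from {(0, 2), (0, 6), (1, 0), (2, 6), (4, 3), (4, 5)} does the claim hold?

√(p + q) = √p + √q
Testing each pair:
(0, 2): LHS = √(2) ≈ 1.414, RHS = √(2) ≈ 1.414 → holds
(0, 6): LHS = √(6) ≈ 2.449, RHS = √(6) ≈ 2.449 → holds
(1, 0): LHS = 1, RHS = 1 → holds
(2, 6): LHS = 2·√(2) ≈ 2.828, RHS = √(2) + √(6) ≈ 3.864 → fails
(4, 3): LHS = √(7) ≈ 2.646, RHS = √(3) + 2 ≈ 3.732 → fails
(4, 5): LHS = 3, RHS = 2 + √(5) ≈ 4.236 → fails

3 of 6 pairs satisfy the claim.

Answer: (0, 2), (0, 6), (1, 0)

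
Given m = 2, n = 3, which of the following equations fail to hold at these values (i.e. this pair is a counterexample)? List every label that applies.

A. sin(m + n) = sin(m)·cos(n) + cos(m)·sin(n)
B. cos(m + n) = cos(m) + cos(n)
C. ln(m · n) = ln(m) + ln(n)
Evaluating each claim at the given values:
A. LHS = sin(5) ≈ -0.9589, RHS = sin(2)·cos(3) + sin(3)·cos(2) ≈ -0.9589 → holds here (LHS = RHS)
B. LHS = cos(5) ≈ 0.2837, RHS = cos(3) + cos(2) ≈ -1.406 → fails here (LHS ≠ RHS)
C. LHS = ln(6) ≈ 1.792, RHS = ln(2) + ln(3) ≈ 1.792 → holds here (LHS = RHS)

Answer: B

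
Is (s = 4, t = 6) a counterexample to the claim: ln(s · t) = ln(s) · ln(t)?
Substituting s = 4, t = 6:
LHS = ln(4 · 6) = ln(24) ≈ 3.178
RHS = ln(4) · ln(6) ≈ 2.484

Since LHS ≠ RHS, this pair disproves the claim.

Answer: Yes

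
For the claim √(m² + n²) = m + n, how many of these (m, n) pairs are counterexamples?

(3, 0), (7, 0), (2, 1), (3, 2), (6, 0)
2

Testing each pair:
(3, 0): LHS = 3, RHS = 3 → satisfies claim
(7, 0): LHS = 7, RHS = 7 → satisfies claim
(2, 1): LHS = √(5) ≈ 2.236, RHS = 3 → counterexample
(3, 2): LHS = √(13) ≈ 3.606, RHS = 5 → counterexample
(6, 0): LHS = 6, RHS = 6 → satisfies claim

That makes 2 counterexamples.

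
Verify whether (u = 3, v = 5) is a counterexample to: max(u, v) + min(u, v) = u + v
No

Substituting u = 3, v = 5:
LHS = max(3, 5) + min(3, 5) = 8
RHS = 3 + 5 = 8

The sides agree, so this pair does not disprove the claim.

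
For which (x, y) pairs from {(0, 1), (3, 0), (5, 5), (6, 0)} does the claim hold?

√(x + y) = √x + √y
(0, 1), (3, 0), (6, 0)

Testing each pair:
(0, 1): LHS = 1, RHS = 1 → holds
(3, 0): LHS = √(3) ≈ 1.732, RHS = √(3) ≈ 1.732 → holds
(5, 5): LHS = √(10) ≈ 3.162, RHS = 2·√(5) ≈ 4.472 → fails
(6, 0): LHS = √(6) ≈ 2.449, RHS = √(6) ≈ 2.449 → holds

3 of 4 pairs satisfy the claim.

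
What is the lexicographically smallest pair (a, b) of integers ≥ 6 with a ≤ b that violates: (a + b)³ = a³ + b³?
Substituting (6, 6) into the claim:
LHS = (6 + 6)³ = 1728
RHS = 6³ + 6³ = 432

Since LHS ≠ RHS, this pair disproves the claim, and no lexicographically smaller pair (a ≤ b, integers ≥ 6) does.

For instance (8, 10) is also a counterexample (LHS = 5832, RHS = 1512), but it's lexicographically larger.

Answer: (a, b) = (6, 6)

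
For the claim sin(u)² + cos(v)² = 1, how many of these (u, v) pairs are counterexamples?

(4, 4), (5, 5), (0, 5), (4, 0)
Testing each pair:
(4, 4): LHS = cos(4)² + sin(4)² = 1, RHS = 1 → satisfies claim
(5, 5): LHS = cos(5)² + sin(5)² = 1, RHS = 1 → satisfies claim
(0, 5): LHS = cos(5)² ≈ 0.08046, RHS = 1 → counterexample
(4, 0): LHS = sin(4)² + 1 ≈ 1.573, RHS = 1 → counterexample

That makes 2 counterexamples.

Answer: 2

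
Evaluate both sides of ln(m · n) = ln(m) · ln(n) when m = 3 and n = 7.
LHS = ln(3 · 7) = ln(21) ≈ 3.045
RHS = ln(3) · ln(7) ≈ 2.138

LHS ≠ RHS (they differ by about 0.9067), so the equation does not hold here.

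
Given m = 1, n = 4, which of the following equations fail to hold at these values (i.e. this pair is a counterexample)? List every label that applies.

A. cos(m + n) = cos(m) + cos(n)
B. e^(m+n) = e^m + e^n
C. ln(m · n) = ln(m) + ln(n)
A, B

Evaluating each claim at the given values:
A. LHS = cos(5) ≈ 0.2837, RHS = cos(4) + cos(1) ≈ -0.1133 → fails here (LHS ≠ RHS)
B. LHS = e^5 ≈ 148.4, RHS = e + e^4 ≈ 57.32 → fails here (LHS ≠ RHS)
C. LHS = ln(4) ≈ 1.386, RHS = ln(4) ≈ 1.386 → holds here (LHS = RHS)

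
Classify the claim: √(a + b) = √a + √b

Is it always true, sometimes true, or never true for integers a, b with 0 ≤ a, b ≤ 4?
Sometimes true

It holds at (a, b) = (0, 0) (both sides equal 0), but fails at (a, b) = (3, 1) (LHS = 2, RHS = 1 + √(3) ≈ 2.732).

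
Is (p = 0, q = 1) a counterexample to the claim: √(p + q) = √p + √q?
Substituting p = 0, q = 1:
LHS = √(0 + 1) = 1
RHS = √0 + √1 = 1

The sides agree, so this pair does not disprove the claim.

Answer: No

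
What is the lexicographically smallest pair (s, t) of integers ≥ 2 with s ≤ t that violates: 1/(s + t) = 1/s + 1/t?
Substituting (2, 2) into the claim:
LHS = 1/(2 + 2) = 1/4
RHS = 1/2 + 1/2 = 1

Since LHS ≠ RHS, this pair disproves the claim, and no lexicographically smaller pair (s ≤ t, integers ≥ 2) does.

For instance (4, 6) is also a counterexample (LHS = 1/10, RHS = 5/12), but it's lexicographically larger.

Answer: (s, t) = (2, 2)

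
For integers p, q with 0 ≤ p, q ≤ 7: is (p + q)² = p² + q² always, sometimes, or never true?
It holds at (p, q) = (4, 0) (both sides equal 16), but fails at (p, q) = (5, 1) (LHS = 36, RHS = 26).

Answer: Sometimes true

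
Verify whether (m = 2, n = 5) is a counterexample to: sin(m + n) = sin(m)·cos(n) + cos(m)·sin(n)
Substituting m = 2, n = 5:
LHS = sin(2 + 5) = sin(7) ≈ 0.657
RHS = sin(2)·cos(5) + cos(2)·sin(5) = sin(2)·cos(5) + sin(5)·cos(2) ≈ 0.657

The sides agree, so this pair does not disprove the claim.

Answer: No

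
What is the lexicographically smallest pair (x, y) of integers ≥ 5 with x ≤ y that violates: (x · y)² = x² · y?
Substituting (5, 5) into the claim:
LHS = (5 · 5)² = 625
RHS = 5² · 5 = 125

Since LHS ≠ RHS, this pair disproves the claim, and no lexicographically smaller pair (x ≤ y, integers ≥ 5) does.

For instance (7, 11) is also a counterexample (LHS = 5929, RHS = 539), but it's lexicographically larger.

Answer: (x, y) = (5, 5)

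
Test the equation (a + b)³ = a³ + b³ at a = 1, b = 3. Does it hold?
Fails

Substituting a = 1, b = 3:

LHS = (1 + 3)³ = 64
RHS = 1³ + 3³ = 28

LHS ≠ RHS, so the equation does not hold at this point.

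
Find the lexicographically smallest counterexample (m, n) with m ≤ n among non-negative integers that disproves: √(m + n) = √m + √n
At (0, 5): both sides equal √(5) ≈ 2.236, so it holds there.
At (0, 6): both sides equal √(6) ≈ 2.449, so it holds there.

Substituting (1, 1) into the claim:
LHS = √(1 + 1) = √(2) ≈ 1.414
RHS = √1 + √1 = 2

Since LHS ≠ RHS, this pair disproves the claim, and no lexicographically smaller pair (m ≤ n, non-negative integers) does.

For instance (3, 4) is also a counterexample (LHS = √(7) ≈ 2.646, RHS = √(3) + 2 ≈ 3.732), but it's lexicographically larger.

Answer: (m, n) = (1, 1)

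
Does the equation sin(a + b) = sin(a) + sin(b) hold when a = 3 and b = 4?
Substituting a = 3, b = 4:

LHS = sin(3 + 4) = sin(7) ≈ 0.657
RHS = sin(3) + sin(4) ≈ -0.6157

LHS ≠ RHS, so the equation does not hold at this point.

Answer: Fails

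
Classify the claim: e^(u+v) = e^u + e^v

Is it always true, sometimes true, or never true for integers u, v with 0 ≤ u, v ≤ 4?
The claim fails for every pair in the range. For instance at (u, v) = (0, 4): LHS = e^4 ≈ 54.6, RHS = 1 + e^4 ≈ 55.6.

Answer: Never true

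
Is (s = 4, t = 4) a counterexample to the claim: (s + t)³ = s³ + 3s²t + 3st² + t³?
Substituting s = 4, t = 4:
LHS = (4 + 4)³ = 512
RHS = 4³ + 3·4²·4 + 3·4·4² + 4³ = 512

The sides agree, so this pair does not disprove the claim.

Answer: No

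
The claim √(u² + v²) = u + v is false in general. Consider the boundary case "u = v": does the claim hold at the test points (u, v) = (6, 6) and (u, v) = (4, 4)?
No, fails at both test points

At (6, 6): LHS = 6·√(2) ≈ 8.485 ≠ RHS = 12
At (4, 4): LHS = 4·√(2) ≈ 5.657 ≠ RHS = 8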